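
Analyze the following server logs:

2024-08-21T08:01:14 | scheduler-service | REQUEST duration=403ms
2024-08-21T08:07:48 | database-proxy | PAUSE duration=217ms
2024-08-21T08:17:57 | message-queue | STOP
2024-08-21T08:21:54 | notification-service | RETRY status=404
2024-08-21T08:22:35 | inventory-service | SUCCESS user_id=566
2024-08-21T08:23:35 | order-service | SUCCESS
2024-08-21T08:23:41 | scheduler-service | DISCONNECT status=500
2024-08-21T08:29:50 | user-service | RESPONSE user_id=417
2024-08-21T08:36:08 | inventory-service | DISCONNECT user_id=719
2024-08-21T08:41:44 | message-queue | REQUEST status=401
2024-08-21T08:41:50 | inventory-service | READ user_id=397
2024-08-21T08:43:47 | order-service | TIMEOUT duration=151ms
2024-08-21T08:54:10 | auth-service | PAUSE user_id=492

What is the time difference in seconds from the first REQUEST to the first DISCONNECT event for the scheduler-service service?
1347

To find the time between events:

1. Locate the first REQUEST event for scheduler-service: 2024-08-21T08:01:14
2. Locate the first DISCONNECT event for scheduler-service: 2024-08-21T08:23:41
3. Calculate the difference: 2024-08-21T08:23:41 - 2024-08-21T08:01:14 = 1347 seconds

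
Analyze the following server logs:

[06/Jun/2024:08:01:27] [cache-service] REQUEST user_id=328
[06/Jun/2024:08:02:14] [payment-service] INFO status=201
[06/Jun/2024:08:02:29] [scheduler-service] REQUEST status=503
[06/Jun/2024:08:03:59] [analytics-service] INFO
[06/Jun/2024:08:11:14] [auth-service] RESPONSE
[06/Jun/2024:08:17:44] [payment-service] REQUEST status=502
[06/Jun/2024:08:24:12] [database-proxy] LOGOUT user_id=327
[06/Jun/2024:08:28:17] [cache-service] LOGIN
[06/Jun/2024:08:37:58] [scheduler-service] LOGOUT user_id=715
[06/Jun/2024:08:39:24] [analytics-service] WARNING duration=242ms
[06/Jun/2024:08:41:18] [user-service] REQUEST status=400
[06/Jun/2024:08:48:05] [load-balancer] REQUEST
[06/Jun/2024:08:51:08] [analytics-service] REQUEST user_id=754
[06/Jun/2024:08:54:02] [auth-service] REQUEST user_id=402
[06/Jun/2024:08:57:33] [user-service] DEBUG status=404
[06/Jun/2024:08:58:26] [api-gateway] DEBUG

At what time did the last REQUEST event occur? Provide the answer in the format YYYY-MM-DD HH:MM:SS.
2024-06-06 08:54:02

To find the last event:

1. Filter for all REQUEST events
2. Sort by timestamp
3. Select the last one
4. Timestamp: 2024-06-06 08:54:02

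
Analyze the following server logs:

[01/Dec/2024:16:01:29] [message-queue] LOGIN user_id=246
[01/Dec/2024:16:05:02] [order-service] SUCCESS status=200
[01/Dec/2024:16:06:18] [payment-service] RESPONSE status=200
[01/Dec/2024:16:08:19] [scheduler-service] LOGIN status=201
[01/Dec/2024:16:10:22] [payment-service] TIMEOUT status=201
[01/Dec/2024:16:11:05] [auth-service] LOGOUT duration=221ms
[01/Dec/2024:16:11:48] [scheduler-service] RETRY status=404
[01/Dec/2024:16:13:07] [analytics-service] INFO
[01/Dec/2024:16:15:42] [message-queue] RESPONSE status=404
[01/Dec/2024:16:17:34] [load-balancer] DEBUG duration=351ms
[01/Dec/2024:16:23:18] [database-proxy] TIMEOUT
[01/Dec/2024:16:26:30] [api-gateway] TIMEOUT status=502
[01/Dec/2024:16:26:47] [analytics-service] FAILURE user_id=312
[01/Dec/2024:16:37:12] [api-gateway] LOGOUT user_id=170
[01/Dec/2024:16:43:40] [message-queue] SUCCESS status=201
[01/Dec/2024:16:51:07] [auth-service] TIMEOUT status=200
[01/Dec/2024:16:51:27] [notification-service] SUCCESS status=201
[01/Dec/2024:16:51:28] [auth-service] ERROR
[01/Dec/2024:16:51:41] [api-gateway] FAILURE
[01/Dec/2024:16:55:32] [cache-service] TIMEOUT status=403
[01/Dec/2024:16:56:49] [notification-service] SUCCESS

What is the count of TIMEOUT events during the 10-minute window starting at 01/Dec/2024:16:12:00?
0

To count events in the time window:

1. Window boundaries: 01/Dec/2024:16:12:00 to 01/Dec/2024:16:22:00
2. Filter for TIMEOUT events within this window
3. Count matching events: 0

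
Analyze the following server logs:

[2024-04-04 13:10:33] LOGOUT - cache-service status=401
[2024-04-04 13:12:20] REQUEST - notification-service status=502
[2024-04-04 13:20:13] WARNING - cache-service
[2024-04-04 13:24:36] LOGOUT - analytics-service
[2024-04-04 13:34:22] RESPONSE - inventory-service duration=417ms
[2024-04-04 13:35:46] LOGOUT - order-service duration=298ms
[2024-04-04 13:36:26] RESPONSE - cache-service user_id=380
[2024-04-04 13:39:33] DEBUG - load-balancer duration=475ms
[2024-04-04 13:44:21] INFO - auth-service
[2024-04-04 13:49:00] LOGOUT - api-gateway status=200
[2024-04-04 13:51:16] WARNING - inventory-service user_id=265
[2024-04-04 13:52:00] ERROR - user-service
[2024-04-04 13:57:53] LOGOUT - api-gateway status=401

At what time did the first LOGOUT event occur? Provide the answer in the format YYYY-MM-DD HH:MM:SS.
2024-04-04 13:10:33

To find the first event:

1. Filter for all LOGOUT events
2. Sort by timestamp
3. Select the first one
4. Timestamp: 2024-04-04 13:10:33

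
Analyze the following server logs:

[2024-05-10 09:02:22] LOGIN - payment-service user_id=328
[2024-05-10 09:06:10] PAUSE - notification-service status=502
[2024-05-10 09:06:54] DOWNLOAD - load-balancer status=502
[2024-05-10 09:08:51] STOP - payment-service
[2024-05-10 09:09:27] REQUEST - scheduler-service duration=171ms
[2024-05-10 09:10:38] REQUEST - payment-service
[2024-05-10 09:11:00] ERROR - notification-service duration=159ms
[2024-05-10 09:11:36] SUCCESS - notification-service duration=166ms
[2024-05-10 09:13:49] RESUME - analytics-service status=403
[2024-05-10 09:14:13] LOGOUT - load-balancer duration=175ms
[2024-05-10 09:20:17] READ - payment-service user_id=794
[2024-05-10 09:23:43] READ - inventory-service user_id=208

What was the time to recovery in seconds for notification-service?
36

To calculate recovery time:

1. Find ERROR event for notification-service: 2024-05-10 09:11:00
2. Find next SUCCESS event for notification-service: 2024-05-10 09:11:36
3. Recovery time: 2024-05-10 09:11:36 - 2024-05-10 09:11:00 = 36 seconds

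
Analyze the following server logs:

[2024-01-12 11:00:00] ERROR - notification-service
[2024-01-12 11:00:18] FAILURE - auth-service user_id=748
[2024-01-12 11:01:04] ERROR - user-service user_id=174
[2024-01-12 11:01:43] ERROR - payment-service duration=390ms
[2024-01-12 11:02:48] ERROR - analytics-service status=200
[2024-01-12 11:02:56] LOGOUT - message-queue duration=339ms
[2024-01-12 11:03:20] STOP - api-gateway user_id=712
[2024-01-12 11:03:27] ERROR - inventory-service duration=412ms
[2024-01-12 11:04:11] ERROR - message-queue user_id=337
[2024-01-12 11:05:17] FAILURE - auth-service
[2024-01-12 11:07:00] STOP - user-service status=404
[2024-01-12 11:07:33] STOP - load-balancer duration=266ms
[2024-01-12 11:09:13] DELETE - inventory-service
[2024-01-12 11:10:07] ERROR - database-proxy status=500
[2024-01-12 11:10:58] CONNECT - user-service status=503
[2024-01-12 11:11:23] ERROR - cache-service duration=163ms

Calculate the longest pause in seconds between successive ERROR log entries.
356

To find the longest gap:

1. Extract all ERROR events in chronological order
2. Calculate time differences between consecutive events
3. Find the maximum difference
4. Longest gap: 356 seconds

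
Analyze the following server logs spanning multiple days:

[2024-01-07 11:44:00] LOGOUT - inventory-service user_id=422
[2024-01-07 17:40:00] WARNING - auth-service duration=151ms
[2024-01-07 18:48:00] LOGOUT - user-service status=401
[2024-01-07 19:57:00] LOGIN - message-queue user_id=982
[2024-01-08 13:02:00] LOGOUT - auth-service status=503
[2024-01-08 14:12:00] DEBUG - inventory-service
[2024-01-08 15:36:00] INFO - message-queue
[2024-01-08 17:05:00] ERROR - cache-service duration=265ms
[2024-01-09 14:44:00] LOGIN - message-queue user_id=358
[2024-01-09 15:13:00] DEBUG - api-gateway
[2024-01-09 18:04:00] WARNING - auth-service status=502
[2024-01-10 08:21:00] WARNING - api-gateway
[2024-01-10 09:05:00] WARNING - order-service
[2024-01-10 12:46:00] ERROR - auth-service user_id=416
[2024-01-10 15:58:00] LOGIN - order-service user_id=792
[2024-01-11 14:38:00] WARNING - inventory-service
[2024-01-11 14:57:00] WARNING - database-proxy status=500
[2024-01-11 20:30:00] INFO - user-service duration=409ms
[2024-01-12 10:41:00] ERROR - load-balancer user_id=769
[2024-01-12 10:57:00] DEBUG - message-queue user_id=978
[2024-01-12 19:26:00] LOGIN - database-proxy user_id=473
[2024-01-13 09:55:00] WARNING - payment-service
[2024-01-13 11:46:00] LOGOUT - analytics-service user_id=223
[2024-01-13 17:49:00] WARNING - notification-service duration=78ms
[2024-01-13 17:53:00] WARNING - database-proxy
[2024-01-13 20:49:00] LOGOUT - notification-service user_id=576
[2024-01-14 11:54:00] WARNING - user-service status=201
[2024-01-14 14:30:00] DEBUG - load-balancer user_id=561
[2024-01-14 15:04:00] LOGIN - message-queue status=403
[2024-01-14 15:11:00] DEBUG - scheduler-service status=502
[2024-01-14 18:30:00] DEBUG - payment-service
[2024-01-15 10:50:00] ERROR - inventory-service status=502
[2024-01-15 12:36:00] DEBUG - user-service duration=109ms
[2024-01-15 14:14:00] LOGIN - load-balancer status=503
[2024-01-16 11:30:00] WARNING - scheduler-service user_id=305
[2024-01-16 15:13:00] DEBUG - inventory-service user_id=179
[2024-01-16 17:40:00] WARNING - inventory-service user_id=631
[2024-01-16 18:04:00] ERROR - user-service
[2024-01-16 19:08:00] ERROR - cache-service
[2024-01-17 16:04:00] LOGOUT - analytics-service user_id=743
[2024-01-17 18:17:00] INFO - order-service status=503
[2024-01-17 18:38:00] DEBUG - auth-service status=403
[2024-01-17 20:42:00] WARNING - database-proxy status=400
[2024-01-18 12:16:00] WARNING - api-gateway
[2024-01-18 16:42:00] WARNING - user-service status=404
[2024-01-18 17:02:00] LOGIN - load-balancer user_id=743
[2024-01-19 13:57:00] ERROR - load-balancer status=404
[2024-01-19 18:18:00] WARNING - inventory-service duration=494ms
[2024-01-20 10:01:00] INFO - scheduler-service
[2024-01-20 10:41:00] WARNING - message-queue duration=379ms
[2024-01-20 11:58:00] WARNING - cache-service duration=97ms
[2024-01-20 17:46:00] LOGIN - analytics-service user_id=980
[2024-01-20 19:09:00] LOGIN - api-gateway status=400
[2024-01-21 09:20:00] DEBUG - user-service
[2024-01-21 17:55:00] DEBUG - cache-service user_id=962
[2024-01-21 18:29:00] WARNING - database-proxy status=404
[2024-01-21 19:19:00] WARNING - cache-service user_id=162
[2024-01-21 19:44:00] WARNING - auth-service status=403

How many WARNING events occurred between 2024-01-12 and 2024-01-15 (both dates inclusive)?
4

To filter by date range:

1. Date range: 2024-01-12 through 2024-01-15, both dates inclusive
2. Filter for WARNING events whose date falls in this range
3. Count matching events: 4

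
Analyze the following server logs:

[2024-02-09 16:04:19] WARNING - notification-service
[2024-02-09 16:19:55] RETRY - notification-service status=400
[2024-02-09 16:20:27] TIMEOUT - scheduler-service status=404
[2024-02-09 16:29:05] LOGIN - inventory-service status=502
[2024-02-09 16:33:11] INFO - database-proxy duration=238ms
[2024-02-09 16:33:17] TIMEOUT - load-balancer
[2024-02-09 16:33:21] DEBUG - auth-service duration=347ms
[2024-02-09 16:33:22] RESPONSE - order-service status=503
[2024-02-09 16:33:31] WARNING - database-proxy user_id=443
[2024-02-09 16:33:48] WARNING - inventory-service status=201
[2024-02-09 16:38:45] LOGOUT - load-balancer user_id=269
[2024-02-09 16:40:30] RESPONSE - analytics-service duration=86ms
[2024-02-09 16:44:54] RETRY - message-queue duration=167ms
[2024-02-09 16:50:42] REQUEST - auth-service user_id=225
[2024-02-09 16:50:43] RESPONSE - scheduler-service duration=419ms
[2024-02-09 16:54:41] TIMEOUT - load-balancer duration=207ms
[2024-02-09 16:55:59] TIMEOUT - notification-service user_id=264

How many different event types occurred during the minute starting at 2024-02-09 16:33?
5

To count unique event types:

1. Filter events in the minute starting at 2024-02-09 16:33
2. Extract event types from matching entries
3. Count unique types: 5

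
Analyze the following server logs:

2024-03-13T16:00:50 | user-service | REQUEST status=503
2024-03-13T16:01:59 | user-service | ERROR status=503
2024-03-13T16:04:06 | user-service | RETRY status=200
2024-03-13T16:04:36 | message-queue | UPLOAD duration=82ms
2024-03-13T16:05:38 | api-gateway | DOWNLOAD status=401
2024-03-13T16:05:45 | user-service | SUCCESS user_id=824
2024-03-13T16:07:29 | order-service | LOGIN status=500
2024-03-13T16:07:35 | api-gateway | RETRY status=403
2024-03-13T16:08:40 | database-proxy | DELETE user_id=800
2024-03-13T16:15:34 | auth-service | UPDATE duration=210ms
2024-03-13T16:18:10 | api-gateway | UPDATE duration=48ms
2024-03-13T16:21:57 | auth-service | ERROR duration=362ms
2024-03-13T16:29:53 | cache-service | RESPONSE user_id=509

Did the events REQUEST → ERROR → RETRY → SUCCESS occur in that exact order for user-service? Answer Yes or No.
Yes

To verify sequence order:

1. Find all events in sequence REQUEST → ERROR → RETRY → SUCCESS for user-service
2. Extract their timestamps
3. Check if timestamps are in ascending order
4. Result: Yes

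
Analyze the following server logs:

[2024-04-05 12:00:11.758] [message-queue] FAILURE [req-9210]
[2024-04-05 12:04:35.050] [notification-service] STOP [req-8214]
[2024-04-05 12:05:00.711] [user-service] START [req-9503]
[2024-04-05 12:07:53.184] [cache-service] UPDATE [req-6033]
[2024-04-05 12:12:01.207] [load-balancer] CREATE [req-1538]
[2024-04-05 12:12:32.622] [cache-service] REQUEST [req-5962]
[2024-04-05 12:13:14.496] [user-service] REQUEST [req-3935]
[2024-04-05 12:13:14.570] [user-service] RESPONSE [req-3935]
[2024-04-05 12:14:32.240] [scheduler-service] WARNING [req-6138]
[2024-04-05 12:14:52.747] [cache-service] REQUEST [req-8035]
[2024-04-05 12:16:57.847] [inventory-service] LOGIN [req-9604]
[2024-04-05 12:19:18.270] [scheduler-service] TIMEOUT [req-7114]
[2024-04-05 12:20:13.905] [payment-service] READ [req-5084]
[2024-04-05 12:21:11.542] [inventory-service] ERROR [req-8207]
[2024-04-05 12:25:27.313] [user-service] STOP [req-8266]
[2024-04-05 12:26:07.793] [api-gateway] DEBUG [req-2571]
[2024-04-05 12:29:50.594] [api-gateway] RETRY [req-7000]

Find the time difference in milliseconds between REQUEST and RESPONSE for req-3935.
74

To calculate latency:

1. Find REQUEST with id req-3935: 2024-04-05 12:13:14.496
2. Find RESPONSE with id req-3935: 2024-04-05 12:13:14.570
3. Latency: 2024-04-05 12:13:14.570 - 2024-04-05 12:13:14.496 = 74ms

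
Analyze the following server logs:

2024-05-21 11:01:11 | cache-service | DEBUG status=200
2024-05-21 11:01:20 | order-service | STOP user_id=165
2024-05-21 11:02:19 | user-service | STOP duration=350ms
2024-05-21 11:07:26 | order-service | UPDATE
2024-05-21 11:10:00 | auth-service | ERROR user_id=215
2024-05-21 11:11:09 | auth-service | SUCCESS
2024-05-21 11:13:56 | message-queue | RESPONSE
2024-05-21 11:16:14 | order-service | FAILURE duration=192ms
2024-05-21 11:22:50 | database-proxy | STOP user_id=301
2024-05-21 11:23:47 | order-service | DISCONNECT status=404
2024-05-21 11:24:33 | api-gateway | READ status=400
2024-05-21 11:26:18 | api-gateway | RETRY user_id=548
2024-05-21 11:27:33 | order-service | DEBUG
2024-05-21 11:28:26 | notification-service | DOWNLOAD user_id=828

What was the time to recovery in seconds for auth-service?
69

To calculate recovery time:

1. Find ERROR event for auth-service: 2024-05-21 11:10:00
2. Find next SUCCESS event for auth-service: 2024-05-21 11:11:09
3. Recovery time: 2024-05-21 11:11:09 - 2024-05-21 11:10:00 = 69 seconds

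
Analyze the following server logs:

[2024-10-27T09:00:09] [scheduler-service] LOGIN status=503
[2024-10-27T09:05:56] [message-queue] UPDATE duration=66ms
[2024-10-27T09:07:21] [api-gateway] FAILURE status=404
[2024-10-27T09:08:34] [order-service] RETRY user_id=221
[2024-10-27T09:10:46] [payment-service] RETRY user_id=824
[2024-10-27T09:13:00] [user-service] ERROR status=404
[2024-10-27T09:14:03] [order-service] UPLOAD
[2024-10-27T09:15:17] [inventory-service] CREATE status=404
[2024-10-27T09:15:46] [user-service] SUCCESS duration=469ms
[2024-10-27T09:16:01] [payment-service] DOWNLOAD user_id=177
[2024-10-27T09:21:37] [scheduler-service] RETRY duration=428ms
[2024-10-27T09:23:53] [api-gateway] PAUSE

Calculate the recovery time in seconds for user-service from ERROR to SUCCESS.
166

To calculate recovery time:

1. Find ERROR event for user-service: 2024-10-27T09:13:00
2. Find next SUCCESS event for user-service: 2024-10-27T09:15:46
3. Recovery time: 2024-10-27T09:15:46 - 2024-10-27T09:13:00 = 166 seconds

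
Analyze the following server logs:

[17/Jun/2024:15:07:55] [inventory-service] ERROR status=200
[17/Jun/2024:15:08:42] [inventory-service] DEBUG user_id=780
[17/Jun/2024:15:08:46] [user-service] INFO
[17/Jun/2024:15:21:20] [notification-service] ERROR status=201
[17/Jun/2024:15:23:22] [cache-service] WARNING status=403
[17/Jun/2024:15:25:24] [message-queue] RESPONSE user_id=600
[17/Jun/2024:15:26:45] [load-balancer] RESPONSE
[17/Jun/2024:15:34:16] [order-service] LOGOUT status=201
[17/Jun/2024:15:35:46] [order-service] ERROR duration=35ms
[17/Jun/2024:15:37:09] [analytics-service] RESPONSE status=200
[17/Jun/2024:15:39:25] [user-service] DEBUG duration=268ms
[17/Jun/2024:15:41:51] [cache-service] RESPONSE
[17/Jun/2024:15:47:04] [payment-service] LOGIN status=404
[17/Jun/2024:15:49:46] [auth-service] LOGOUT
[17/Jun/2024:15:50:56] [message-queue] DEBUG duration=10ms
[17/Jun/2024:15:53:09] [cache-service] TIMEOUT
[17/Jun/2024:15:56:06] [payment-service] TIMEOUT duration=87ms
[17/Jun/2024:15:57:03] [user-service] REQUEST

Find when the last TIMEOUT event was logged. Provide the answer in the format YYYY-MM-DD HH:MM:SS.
2024-06-17 15:56:06

To find the last event:

1. Filter for all TIMEOUT events
2. Sort by timestamp
3. Select the last one
4. Timestamp: 2024-06-17 15:56:06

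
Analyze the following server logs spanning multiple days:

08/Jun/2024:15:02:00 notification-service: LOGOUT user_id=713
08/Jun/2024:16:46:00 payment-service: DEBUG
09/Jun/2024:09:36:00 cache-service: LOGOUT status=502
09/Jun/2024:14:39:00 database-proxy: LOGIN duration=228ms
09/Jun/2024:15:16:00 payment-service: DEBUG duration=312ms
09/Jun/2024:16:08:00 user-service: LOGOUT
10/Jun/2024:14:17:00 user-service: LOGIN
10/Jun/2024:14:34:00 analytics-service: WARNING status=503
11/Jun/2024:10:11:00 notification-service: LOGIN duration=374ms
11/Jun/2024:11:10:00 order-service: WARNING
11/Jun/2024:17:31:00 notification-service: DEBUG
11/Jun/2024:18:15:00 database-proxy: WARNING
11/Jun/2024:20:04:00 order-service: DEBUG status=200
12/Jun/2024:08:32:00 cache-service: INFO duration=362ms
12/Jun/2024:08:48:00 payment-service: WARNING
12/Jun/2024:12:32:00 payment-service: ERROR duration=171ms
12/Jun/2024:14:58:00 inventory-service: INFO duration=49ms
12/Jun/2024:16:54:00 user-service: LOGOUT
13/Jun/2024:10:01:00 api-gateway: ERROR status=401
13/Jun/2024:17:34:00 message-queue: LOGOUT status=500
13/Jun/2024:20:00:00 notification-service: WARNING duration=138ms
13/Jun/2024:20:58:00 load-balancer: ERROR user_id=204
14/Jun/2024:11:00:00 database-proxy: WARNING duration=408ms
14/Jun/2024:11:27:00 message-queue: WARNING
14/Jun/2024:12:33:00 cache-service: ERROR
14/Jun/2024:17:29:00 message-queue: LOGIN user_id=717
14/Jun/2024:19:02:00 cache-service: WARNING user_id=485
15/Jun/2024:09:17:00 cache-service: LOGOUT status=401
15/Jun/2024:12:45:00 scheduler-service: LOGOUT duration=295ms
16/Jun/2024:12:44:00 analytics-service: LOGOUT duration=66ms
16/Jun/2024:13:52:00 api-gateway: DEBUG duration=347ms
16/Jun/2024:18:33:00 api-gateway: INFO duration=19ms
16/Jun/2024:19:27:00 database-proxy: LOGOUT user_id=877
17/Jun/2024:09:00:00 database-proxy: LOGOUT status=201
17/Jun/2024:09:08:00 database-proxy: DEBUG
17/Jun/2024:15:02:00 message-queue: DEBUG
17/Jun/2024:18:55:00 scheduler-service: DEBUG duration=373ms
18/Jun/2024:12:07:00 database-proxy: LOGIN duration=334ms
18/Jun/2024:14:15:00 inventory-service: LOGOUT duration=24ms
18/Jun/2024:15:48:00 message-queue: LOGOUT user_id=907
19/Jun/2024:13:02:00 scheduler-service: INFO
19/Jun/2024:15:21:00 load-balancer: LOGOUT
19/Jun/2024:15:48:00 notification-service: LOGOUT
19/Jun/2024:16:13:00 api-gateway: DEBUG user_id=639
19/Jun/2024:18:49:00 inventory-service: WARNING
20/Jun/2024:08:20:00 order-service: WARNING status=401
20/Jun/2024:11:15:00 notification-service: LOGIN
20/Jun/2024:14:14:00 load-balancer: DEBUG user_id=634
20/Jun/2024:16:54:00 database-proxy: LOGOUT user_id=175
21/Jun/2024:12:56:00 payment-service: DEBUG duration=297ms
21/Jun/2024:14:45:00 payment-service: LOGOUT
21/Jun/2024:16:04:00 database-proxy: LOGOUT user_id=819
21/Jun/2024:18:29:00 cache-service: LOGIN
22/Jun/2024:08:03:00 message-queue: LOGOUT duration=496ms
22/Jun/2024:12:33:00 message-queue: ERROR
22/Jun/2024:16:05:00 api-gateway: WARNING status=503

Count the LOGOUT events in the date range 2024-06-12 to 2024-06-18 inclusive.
9

To filter by date range:

1. Date range: 2024-06-12 through 2024-06-18, both dates inclusive
2. Filter for LOGOUT events whose date falls in this range
3. Count matching events: 9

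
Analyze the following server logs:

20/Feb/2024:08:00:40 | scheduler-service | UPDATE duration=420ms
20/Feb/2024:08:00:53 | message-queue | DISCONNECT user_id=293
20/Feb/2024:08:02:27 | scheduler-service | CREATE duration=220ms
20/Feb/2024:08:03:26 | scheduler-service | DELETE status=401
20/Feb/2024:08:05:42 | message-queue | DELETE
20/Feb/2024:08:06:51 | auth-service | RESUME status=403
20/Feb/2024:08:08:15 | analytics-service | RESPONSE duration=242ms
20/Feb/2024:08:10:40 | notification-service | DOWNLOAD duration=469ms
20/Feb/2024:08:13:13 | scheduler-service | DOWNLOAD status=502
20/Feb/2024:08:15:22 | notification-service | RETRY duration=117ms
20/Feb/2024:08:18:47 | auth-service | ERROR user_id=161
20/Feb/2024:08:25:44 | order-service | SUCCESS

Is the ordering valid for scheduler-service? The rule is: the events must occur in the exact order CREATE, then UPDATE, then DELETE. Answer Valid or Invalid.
Invalid

To validate ordering:

1. Required order: CREATE → UPDATE → DELETE
2. Rule: the events must occur in the exact order CREATE, then UPDATE, then DELETE
3. Check actual order of events for scheduler-service
4. Result: Invalid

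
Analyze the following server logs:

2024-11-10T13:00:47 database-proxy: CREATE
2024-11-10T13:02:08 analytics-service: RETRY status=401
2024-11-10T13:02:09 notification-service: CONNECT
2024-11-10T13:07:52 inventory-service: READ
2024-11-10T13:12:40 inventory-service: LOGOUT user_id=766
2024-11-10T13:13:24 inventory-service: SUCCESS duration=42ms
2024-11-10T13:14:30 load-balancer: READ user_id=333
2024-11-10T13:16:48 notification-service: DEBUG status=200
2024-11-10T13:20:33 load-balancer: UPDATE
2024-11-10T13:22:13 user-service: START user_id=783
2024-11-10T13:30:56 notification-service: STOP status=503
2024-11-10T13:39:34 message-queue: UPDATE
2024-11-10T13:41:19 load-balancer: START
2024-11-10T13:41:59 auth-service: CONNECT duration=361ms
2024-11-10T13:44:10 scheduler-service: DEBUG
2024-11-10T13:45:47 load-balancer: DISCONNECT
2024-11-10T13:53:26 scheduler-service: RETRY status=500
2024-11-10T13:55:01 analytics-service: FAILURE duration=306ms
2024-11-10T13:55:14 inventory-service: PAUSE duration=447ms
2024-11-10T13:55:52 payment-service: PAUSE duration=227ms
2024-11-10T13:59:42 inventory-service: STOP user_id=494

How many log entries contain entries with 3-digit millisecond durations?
4

To find matching entries:

1. Pattern to match: entries with 3-digit millisecond durations
2. Scan each log entry for the pattern
3. Count matches: 4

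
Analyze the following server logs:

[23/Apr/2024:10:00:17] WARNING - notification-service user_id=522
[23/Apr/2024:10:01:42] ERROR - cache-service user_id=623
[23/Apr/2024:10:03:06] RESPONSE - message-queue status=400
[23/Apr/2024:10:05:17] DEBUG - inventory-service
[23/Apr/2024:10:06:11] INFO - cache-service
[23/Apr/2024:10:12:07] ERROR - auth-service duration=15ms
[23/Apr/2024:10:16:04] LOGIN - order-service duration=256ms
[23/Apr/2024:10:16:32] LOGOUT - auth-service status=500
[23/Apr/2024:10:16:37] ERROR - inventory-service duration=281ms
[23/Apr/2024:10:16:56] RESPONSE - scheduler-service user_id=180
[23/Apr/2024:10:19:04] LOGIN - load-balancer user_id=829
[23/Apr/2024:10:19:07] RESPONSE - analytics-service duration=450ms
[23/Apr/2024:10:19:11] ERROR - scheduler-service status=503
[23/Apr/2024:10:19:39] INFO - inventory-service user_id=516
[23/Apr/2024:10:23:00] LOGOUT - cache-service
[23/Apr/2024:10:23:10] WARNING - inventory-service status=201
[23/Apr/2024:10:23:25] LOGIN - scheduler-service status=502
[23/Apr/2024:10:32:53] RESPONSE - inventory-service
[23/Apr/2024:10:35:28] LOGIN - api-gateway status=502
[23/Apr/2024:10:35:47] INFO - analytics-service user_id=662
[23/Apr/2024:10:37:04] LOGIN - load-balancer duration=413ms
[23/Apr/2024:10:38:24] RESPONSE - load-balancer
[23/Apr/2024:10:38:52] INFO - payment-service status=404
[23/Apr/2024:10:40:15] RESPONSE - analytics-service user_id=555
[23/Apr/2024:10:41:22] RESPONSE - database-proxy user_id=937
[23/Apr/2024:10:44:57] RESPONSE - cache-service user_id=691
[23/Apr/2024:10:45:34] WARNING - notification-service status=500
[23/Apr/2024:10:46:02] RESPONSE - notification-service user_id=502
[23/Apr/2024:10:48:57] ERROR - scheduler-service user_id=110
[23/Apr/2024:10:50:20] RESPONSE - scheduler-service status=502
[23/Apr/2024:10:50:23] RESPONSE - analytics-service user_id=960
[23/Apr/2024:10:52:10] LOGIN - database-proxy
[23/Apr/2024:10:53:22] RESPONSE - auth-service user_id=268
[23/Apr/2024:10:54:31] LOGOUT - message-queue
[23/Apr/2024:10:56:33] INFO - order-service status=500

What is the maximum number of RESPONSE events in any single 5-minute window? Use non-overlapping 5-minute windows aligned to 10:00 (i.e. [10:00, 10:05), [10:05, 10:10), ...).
3

To find the burst window:

1. Divide the log period into non-overlapping 5-minute windows starting at 10:00
2. Count RESPONSE events in each window
3. Find the window with maximum count
4. Maximum events in a window: 3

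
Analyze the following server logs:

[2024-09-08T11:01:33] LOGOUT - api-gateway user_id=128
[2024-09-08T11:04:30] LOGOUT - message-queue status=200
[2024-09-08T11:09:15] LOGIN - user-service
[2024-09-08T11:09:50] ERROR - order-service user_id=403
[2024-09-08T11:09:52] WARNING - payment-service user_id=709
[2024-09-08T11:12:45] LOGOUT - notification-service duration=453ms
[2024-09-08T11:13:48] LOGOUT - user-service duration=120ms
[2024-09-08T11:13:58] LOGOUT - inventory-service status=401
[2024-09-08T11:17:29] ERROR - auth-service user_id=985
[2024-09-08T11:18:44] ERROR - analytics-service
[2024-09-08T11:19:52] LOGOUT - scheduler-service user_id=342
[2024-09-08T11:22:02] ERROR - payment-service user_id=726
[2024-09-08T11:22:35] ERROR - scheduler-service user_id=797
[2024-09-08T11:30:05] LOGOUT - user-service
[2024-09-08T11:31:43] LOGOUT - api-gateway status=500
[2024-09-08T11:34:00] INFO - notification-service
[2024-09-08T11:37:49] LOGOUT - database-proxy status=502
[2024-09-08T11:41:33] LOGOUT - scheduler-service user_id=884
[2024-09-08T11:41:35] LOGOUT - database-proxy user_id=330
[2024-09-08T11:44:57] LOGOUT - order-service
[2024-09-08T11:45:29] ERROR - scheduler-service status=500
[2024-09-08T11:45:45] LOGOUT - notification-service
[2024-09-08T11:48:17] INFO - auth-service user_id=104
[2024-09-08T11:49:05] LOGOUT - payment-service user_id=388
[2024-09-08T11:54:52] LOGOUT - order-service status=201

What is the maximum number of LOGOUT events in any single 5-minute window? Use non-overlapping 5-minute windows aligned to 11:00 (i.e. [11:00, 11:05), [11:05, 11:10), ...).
3

To find the burst window:

1. Divide the log period into non-overlapping 5-minute windows starting at 11:00
2. Count LOGOUT events in each window
3. Find the window with maximum count
4. Maximum events in a window: 3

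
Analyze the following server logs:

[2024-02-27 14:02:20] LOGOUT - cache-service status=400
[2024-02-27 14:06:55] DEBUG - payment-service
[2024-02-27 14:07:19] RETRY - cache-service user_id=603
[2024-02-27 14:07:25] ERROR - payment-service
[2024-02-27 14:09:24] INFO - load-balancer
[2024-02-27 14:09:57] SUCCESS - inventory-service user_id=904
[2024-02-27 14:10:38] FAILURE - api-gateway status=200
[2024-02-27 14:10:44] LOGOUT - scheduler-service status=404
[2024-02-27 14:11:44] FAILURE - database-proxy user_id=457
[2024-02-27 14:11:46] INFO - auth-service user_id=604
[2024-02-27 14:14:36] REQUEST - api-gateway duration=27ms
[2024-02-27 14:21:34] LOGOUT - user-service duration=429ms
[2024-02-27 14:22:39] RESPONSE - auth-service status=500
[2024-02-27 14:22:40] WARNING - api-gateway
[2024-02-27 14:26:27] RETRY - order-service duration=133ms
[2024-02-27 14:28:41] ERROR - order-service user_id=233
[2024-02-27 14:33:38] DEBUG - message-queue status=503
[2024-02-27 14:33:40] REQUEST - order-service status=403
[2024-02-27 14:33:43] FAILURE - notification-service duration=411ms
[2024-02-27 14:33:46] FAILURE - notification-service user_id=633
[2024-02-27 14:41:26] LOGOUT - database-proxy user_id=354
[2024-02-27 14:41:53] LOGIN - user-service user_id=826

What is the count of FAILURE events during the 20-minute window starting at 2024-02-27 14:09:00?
2

To count events in the time window:

1. Window boundaries: 2024-02-27 14:09:00 to 2024-02-27 14:29:00
2. Filter for FAILURE events within this window
3. Count matching events: 2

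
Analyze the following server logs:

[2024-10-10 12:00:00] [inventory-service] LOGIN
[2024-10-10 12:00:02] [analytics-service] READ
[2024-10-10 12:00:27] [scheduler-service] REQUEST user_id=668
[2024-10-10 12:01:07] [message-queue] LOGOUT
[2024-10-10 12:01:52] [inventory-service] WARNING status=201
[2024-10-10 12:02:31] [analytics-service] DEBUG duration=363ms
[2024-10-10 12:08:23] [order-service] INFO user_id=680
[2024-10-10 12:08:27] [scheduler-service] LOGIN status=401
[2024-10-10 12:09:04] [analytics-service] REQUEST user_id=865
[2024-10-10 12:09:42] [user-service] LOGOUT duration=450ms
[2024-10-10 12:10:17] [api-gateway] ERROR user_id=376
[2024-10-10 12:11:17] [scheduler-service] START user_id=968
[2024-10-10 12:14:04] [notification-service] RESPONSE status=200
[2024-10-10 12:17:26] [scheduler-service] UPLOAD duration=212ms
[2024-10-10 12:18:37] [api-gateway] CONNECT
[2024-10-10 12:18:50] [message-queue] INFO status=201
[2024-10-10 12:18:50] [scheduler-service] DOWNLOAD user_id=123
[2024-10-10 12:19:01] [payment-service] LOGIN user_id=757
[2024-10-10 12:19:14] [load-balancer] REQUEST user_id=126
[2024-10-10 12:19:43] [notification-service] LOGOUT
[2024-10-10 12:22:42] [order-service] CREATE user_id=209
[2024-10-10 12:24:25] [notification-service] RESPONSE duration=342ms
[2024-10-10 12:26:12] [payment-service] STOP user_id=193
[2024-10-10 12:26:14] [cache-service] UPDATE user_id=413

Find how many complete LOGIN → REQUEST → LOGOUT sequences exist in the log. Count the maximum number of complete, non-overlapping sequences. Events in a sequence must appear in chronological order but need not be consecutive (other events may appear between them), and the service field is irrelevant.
3

To count sequences:

1. Look for pattern: LOGIN → REQUEST → LOGOUT
2. Greedily scan the log in chronological order, matching each sequence element in turn (ignoring service)
3. Each time the full pattern completes, increment the count and restart matching from the next event
4. Complete non-overlapping sequences found: 3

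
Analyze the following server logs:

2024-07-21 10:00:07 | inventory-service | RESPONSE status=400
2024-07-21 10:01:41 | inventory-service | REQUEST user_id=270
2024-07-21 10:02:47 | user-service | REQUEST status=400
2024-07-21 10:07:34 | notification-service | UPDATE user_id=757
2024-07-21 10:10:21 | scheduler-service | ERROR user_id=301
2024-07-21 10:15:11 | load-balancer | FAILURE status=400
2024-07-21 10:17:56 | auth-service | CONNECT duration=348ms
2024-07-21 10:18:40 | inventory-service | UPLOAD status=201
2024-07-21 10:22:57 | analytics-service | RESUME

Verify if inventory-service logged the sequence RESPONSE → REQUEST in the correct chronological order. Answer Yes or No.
Yes

To verify sequence order:

1. Find all events in sequence RESPONSE → REQUEST for inventory-service
2. Extract their timestamps
3. Check if timestamps are in ascending order
4. Result: Yes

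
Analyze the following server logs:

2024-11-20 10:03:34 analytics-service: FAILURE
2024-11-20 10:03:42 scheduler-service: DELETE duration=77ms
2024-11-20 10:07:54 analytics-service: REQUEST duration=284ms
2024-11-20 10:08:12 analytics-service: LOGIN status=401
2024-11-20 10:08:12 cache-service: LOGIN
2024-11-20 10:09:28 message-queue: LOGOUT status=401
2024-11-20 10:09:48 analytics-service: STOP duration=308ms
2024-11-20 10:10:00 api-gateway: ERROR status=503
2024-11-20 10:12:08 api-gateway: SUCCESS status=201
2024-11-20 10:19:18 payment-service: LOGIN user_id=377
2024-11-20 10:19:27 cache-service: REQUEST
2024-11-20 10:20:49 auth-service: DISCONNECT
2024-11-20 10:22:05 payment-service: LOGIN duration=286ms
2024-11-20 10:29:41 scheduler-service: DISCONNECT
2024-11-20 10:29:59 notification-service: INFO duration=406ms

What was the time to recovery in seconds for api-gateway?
128

To calculate recovery time:

1. Find ERROR event for api-gateway: 2024-11-20 10:10:00
2. Find next SUCCESS event for api-gateway: 2024-11-20 10:12:08
3. Recovery time: 2024-11-20 10:12:08 - 2024-11-20 10:10:00 = 128 seconds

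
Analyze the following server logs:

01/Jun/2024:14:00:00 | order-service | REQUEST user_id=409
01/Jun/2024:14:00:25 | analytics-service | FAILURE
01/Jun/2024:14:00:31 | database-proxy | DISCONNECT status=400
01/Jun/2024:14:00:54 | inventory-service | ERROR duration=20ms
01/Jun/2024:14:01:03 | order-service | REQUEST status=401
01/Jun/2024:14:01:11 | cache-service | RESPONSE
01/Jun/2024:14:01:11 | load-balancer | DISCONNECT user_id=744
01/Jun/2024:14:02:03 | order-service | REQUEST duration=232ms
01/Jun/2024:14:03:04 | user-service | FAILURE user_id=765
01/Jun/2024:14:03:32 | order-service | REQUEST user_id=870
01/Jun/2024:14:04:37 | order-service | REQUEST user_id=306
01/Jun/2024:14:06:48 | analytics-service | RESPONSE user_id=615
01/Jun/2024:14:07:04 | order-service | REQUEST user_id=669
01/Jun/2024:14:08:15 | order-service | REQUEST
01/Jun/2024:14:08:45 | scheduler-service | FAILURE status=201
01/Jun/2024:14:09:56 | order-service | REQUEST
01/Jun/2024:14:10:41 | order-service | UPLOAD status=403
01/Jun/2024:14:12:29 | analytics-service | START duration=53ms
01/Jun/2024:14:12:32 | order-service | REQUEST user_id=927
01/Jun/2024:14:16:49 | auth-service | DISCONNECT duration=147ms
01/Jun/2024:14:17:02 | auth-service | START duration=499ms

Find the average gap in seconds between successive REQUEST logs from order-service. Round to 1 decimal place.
94.0

To calculate average interval:

1. Find all REQUEST events for order-service in order
2. Calculate time gaps between consecutive events
3. Compute mean of gaps: 752 / 8 = 94.0 seconds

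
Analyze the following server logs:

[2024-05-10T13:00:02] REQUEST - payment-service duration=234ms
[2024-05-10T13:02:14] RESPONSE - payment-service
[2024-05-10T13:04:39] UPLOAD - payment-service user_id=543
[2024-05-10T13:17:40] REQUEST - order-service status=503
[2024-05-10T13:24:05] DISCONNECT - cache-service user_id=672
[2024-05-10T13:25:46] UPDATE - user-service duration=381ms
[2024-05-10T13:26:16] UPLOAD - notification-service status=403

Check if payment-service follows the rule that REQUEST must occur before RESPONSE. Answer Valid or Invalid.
Valid

To validate ordering:

1. Required order: REQUEST → RESPONSE
2. Rule: REQUEST must occur before RESPONSE
3. Check actual order of events for payment-service
4. Result: Valid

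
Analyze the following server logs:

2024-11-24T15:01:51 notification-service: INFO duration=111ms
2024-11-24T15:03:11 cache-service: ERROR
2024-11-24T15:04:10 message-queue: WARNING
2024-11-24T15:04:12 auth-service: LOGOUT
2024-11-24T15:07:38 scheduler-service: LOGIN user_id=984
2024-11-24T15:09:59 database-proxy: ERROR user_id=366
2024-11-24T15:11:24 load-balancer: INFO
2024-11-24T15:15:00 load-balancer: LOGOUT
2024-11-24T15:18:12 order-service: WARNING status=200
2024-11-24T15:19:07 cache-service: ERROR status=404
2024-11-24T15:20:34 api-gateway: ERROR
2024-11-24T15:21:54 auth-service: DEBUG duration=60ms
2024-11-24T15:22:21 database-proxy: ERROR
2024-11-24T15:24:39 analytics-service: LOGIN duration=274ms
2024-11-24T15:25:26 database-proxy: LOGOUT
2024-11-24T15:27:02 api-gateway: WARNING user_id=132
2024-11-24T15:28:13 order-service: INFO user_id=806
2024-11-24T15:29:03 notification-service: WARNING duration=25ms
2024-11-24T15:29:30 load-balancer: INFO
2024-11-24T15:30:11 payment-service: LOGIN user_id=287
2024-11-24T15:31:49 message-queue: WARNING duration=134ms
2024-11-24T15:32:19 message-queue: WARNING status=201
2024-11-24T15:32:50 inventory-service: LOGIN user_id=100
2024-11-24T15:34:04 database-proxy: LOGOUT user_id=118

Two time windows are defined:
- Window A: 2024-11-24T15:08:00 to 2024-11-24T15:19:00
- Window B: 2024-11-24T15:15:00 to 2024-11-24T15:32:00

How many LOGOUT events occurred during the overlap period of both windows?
1

To find overlap events:

1. Window A: 2024-11-24T15:08:00 to 2024-11-24T15:19:00
2. Window B: 2024-11-24T15:15:00 to 2024-11-24T15:32:00
3. Overlap period: 2024-11-24T15:15:00 to 2024-11-24T15:19:00
4. Count LOGOUT events in overlap: 1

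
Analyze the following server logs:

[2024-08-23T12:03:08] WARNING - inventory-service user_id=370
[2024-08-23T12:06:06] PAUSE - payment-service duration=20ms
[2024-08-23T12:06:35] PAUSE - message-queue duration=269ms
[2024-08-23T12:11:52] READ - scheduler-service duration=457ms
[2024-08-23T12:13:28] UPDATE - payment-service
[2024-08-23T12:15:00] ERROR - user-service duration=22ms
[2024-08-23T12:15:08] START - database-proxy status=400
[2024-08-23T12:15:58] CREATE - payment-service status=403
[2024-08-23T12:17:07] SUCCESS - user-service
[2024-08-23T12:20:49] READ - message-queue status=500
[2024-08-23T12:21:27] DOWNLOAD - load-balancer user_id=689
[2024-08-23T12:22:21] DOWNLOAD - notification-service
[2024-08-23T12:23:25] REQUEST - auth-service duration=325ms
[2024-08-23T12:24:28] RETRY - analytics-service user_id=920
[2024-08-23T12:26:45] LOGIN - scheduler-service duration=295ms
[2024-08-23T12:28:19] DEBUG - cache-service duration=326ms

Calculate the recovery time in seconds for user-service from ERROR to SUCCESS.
127

To calculate recovery time:

1. Find ERROR event for user-service: 2024-08-23T12:15:00
2. Find next SUCCESS event for user-service: 2024-08-23T12:17:07
3. Recovery time: 2024-08-23T12:17:07 - 2024-08-23T12:15:00 = 127 seconds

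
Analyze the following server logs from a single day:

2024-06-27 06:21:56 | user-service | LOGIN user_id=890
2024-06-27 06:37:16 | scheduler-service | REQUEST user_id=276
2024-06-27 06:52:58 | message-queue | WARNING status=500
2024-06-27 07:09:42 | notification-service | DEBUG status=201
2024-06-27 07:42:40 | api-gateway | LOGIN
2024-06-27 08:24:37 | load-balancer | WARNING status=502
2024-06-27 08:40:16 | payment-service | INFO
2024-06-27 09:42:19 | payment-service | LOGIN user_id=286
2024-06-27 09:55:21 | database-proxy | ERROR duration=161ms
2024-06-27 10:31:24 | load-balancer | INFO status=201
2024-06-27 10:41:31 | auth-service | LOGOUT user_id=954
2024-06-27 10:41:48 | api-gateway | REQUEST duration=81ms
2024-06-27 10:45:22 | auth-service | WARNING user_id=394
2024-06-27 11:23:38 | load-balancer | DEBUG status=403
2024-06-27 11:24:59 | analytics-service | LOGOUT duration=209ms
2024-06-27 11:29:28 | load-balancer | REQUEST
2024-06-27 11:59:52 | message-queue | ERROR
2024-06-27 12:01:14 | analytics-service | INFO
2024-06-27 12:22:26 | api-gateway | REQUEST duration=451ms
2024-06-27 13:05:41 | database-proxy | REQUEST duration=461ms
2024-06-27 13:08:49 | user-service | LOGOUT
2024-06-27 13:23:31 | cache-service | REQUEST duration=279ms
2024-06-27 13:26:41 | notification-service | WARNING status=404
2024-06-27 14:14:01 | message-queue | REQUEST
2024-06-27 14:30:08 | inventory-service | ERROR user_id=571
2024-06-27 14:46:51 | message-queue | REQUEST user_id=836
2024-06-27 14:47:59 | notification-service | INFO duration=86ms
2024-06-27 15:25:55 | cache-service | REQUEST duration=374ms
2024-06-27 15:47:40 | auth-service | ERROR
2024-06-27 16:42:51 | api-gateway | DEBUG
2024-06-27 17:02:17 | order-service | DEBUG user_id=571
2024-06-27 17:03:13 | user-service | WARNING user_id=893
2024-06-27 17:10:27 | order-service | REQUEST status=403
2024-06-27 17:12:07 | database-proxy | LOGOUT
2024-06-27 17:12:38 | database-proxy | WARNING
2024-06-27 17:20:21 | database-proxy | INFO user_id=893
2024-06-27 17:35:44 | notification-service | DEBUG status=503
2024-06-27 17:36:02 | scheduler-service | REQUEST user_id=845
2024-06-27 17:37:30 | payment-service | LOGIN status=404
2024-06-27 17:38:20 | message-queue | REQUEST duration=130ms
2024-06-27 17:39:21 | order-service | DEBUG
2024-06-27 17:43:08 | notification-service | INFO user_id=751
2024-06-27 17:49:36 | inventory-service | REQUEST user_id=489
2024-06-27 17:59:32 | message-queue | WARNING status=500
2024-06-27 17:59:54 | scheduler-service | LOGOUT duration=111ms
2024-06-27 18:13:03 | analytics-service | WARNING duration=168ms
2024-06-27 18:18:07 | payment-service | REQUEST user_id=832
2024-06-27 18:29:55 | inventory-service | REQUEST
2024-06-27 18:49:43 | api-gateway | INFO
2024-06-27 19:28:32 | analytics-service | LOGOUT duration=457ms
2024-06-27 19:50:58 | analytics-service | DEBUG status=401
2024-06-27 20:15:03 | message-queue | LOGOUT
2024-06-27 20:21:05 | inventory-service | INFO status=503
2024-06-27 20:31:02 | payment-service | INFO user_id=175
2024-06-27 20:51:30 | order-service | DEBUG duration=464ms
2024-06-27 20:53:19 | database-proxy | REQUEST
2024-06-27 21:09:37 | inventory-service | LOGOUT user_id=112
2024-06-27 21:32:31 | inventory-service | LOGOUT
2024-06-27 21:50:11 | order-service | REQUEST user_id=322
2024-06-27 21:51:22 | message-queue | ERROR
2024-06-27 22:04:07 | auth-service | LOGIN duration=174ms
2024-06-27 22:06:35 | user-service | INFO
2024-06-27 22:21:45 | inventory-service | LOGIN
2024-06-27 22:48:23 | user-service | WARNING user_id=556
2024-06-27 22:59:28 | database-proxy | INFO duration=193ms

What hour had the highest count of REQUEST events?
17

To find the peak hour:

1. Group all REQUEST events by hour
2. Count events in each hour
3. Find hour with maximum count
4. Peak hour: 17 (with 4 events)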